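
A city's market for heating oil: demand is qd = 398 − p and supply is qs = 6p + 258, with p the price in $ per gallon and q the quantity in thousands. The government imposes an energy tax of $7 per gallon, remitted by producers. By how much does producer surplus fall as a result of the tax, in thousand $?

Producer surplus falls by $375 thousand.

Without the tax, 398 − p = 6p + 258 gives 7p = 140, so p* = $20 and q* = 378.
With the tax collected from producers, supply shifts: qs = 6(p − 7) + 258.
Solving gives q = 372 with consumers paying $26 and producers receiving $19 (the $7 wedge).
ΔPS is the trapezoid between Q = 372 and Q = 378 of height $1: ½ · (378 + 372) · 1 = $375.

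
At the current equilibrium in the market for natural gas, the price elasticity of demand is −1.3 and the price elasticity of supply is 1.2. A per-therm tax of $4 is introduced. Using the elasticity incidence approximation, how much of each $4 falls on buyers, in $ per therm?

Incidence ratio: buyers' share ≈ εs / (εs + |εd|) = 1.2 / (1.2 + 1.3) = 0.48.
So buyers bear ≈ 0.48 × $4 = $1.92; suppliers bear $2.08.

Buyers bear ≈ $1.92 per therm.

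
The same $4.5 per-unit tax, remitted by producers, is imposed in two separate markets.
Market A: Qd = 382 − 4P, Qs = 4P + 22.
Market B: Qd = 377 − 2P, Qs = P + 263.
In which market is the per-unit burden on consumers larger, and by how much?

Market A: pre-tax P* = $45, Q* = 202; post-tax Q = 193; per-unit burden on consumers = $2.25.
Market B: pre-tax P* = $38, Q* = 301; post-tax Q = 298; per-unit burden on consumers = $1.5.
Difference: $2.25 vs $1.5 → market A is larger by $0.75.

Market A, by $0.75.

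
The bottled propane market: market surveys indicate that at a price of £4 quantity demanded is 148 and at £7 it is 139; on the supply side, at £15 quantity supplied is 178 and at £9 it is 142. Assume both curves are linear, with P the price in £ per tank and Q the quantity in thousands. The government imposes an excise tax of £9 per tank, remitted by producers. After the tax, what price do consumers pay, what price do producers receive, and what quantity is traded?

Consumers pay £14; producers receive £5; quantity = 118.

Demand slope: (139 − 148)/(7 − 4) = -3, so Qd = 160 − 3P.
Supply slope: (142 − 178)/(9 − 15) = 6, so Qs = 6P + 88.
Without the tax, 160 − 3P = 6P + 88 gives 9P = 72, so P* = £8 and Q* = 136.
With the tax collected from producers, supply shifts: Qs = 6(P − 9) + 88.
New equilibrium: consumers pay £14, producers receive £5, Q = 118. (Wedge: Pb − Ps = 9.)
The less price-elastic side of the market bears the larger share of a per-unit tax.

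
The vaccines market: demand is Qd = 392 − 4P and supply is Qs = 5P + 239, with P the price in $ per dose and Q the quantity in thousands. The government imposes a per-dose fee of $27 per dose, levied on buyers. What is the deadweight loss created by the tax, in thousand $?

Without the tax, 392 − 4P = 5P + 239 gives 9P = 153, so P* = $17 and Q* = 324.
With the tax collected from buyers, demand (in seller-price terms) shifts: Qd = 392 − 4(P + 27).
Solving gives Q = 264 with buyers paying $32 and sellers receiving $5 (the $27 wedge).
Quantity falls by |ΔQ| = |324 − 264| = 60.
DWL = ½ · t · |ΔQ| = ½ · 27 · 60 = $810.

Deadweight loss = $810 thousand.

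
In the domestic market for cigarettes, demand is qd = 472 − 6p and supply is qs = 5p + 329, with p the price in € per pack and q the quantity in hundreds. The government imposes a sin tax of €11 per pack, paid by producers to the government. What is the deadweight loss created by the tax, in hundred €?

Without the tax, 472 − 6p = 5p + 329 gives 11p = 143, so p* = €13 and q* = 394.
With the tax collected from producers, supply shifts: qs = 5(p − 11) + 329.
New equilibrium: buyers pay €18, producers receive €7, q = 364. (Wedge: pb − ps = 11.)
Quantity falls by |ΔQ| = |394 − 364| = 30.
DWL = ½ · t · |ΔQ| = ½ · 11 · 30 = €165.

Deadweight loss = €165 hundred.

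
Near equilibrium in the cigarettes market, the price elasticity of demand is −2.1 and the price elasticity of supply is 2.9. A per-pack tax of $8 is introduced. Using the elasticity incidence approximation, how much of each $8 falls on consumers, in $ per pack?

Incidence ratio: consumers' share ≈ εs / (εs + |εd|) = 2.9 / (2.9 + 2.1) = 0.58.
So consumers bear ≈ 0.58 × $8 = $4.64; suppliers bear $3.36.

Consumers bear ≈ $4.64 per pack.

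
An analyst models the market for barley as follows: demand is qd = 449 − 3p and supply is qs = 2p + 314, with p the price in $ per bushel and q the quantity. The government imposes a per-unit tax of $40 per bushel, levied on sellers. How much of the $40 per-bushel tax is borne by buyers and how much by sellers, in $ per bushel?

Without the tax, 449 − 3p = 2p + 314 gives 5p = 135, so p* = $27 and q* = 368.
With the tax collected from sellers, supply shifts: qs = 2(p − 40) + 314.
New equilibrium: buyers pay $43, sellers receive $3, q = 320. (Wedge: pb − ps = 40.)
Burden on buyers: $16; on sellers: $24. (They sum to $40.)
The less price-elastic side of the market bears the larger share of a per-unit tax.

Buyers bear $16 per bushel; sellers bear $24 per bushel.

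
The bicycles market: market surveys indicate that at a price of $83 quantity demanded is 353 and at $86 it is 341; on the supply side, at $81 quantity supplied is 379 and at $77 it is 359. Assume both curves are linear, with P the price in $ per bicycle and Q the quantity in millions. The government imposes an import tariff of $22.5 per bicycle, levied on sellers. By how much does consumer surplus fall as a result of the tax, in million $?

Demand slope: (341 − 353)/(86 − 83) = -4, so Qd = 685 − 4P.
Supply slope: (359 − 379)/(77 − 81) = 5, so Qs = 5P − 26.
Before the tax: set 685 − 4P = 5P − 26 → P* = $79, Q* = 369.
With the tax collected from sellers, supply shifts: Qs = 5(P − 22.5) − 26.
Solving gives Q = 319 with buyers paying $91.5 and sellers receiving $69 (the $22.5 wedge).
ΔCS is the trapezoid between Q = 319 and Q = 369 of height $12.5: ½ · (369 + 319) · 12.5 = $4300.

Consumer surplus falls by $4300 million.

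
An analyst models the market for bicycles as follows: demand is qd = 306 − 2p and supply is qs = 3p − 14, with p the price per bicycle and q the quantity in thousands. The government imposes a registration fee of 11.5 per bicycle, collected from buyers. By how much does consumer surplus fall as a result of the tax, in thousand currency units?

Without the tax, 306 − 2p = 3p − 14 gives 5p = 320, so p* = 64 and q* = 178.
With the tax collected from buyers, demand (in seller-price terms) shifts: qd = 306 − 2(p + 11.5).
Solving gives q = 164.2 with buyers paying 70.9 and sellers receiving 59.4 (the 11.5 wedge).
ΔCS is the trapezoid between Q = 164.2 and Q = 178 of height 6.9: ½ · (178 + 164.2) · 6.9 = 1180.59.

Consumer surplus falls by 1180.59 thousand.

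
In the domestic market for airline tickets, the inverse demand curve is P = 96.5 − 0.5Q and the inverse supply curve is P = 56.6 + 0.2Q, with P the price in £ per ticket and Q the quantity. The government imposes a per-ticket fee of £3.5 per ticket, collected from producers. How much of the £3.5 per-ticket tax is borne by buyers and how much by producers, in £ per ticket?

Inverting to Q(P) form: Qd = 193 − 2P; Qs = 5P − 283.
Without the tax, 193 − 2P = 5P − 283 gives 7P = 476, so P* = £68 and Q* = 57.
With the tax collected from producers, supply shifts: Qs = 5(P − 3.5) − 283.
New equilibrium: buyers pay £70.5, producers receive £67, Q = 52. (Wedge: Pb − Ps = 3.5.)
Burden on buyers: £2.5; on producers: £1. (They sum to £3.5.)

Buyers bear £2.5 per ticket; producers bear £1 per ticket.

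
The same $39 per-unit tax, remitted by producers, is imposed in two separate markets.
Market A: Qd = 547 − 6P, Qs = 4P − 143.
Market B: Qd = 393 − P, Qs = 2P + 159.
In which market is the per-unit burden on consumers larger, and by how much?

Market B, by $10.4.

Market A: pre-tax P* = $69, Q* = 133; post-tax Q = 39.4; per-unit burden on consumers = $15.6.
Market B: pre-tax P* = $78, Q* = 315; post-tax Q = 289; per-unit burden on consumers = $26.
Difference: $15.6 vs $26 → market B is larger by $10.4.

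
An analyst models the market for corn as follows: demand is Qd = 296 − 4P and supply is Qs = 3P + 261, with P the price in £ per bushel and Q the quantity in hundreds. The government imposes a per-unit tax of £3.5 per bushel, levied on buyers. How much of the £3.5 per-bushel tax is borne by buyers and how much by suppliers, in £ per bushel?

Buyers bear £1.5 per bushel; suppliers bear £2 per bushel.

Without the tax, 296 − 4P = 3P + 261 gives 7P = 35, so P* = £5 and Q* = 276.
With the tax collected from buyers, demand (in seller-price terms) shifts: Qd = 296 − 4(P + 3.5).
Solving gives Q = 270 with buyers paying £6.5 and suppliers receiving £3 (the £3.5 wedge).
Burden on buyers: £1.5; on suppliers: £2. (They sum to £3.5.)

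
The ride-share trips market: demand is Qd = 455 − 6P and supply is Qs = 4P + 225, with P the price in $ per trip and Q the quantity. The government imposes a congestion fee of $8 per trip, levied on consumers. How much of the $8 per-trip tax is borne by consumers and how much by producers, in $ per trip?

Before the tax: set 455 − 6P = 4P + 225 → P* = $23, Q* = 317.
With the tax collected from consumers, demand (in seller-price terms) shifts: Qd = 455 − 6(P + 8).
New equilibrium: consumers pay $26.2, producers receive $18.2, Q = 297.8. (Wedge: Pb − Ps = 8.)
Burden on consumers: $3.2; on producers: $4.8. (They sum to $8.)

Consumers bear $3.2 per trip; producers bear $4.8 per trip.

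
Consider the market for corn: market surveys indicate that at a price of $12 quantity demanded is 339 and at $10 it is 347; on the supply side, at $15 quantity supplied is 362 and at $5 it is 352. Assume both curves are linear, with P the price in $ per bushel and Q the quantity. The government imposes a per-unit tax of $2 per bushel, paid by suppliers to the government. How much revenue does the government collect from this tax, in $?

Demand slope: (347 − 339)/(10 − 12) = -4, so Qd = 387 − 4P.
Supply slope: (352 − 362)/(5 − 15) = 1, so Qs = P + 347.
Without the tax, 387 − 4P = P + 347 gives 5P = 40, so P* = $8 and Q* = 355.
With the tax collected from suppliers, supply shifts: Qs = (P − 2) + 347.
Solving gives Q = 353.4 with buyers paying $8.4 and suppliers receiving $6.4 (the $2 wedge).
Revenue = t · Q = 2 · 353.4 = $706.8.

Tax revenue = $706.8.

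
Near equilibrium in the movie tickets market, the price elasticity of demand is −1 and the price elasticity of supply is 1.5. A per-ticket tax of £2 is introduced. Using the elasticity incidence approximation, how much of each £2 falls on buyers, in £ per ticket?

Incidence ratio: buyers' share ≈ εs / (εs + |εd|) = 1.5 / (1.5 + 1) = 0.6.
So buyers bear ≈ 0.6 × £2 = £1.2; suppliers bear £0.8.

Buyers bear ≈ £1.2 per ticket.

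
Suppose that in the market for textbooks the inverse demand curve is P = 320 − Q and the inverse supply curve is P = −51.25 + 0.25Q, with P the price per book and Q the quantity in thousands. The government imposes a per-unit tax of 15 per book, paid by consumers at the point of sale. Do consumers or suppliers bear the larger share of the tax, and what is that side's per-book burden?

Consumers bear the larger share: 12 per book.

Inverting to Q(P) form: Qd = 320 − P; Qs = 4P + 205.
Without the tax, 320 − P = 4P + 205 gives 5P = 115, so P* = 23 and Q* = 297.
With the tax collected from consumers, demand (in seller-price terms) shifts: Qd = 320 − (P + 15).
Solving gives Q = 285 with consumers paying 35 and suppliers receiving 20 (the 15 wedge).
Per-book burden: consumers 12, suppliers 3.
Consumers take the larger share because demand is less price-elastic here (demand slope 1 vs supply slope 4).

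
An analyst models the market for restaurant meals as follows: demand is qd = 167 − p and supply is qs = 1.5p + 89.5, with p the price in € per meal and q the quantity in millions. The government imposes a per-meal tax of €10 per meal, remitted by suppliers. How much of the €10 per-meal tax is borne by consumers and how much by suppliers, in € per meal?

Consumers bear €6 per meal; suppliers bear €4 per meal.

Before the tax: set 167 − p = 1.5p + 89.5 → p* = €31, q* = 136.
With the tax collected from suppliers, supply shifts: qs = 1.5(p − 10) + 89.5.
Solving gives q = 130 with consumers paying €37 and suppliers receiving €27 (the €10 wedge).
Burden on consumers: €6; on suppliers: €4. (They sum to €10.)
The less price-elastic side of the market bears the larger share of a per-unit tax.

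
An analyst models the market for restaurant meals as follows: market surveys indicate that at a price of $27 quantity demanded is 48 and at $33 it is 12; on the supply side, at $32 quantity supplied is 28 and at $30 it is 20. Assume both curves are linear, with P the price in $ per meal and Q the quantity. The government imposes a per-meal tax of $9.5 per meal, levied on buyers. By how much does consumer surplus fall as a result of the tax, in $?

Consumer surplus falls by $47.88.

Demand slope: (12 − 48)/(33 − 27) = -6, so Qd = 210 − 6P.
Supply slope: (20 − 28)/(30 − 32) = 4, so Qs = 4P − 100.
Before the tax: set 210 − 6P = 4P − 100 → P* = $31, Q* = 24.
With the tax collected from buyers, demand (in seller-price terms) shifts: Qd = 210 − 6(P + 9.5).
New equilibrium: buyers pay $34.8, suppliers receive $25.3, Q = 1.2. (Wedge: Pb − Ps = 9.5.)
ΔCS is the trapezoid between Q = 1.2 and Q = 24 of height $3.8: ½ · (24 + 1.2) · 3.8 = $47.88.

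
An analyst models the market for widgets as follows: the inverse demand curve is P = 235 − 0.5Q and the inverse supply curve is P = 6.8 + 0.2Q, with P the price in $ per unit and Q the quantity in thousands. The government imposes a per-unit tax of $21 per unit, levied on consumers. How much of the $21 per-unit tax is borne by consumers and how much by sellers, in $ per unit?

Rewrite in direct form: Qd = 470 − 2P and Qs = 5P − 34.
Without the tax, 470 − 2P = 5P − 34 gives 7P = 504, so P* = $72 and Q* = 326.
With the tax collected from consumers, demand (in seller-price terms) shifts: Qd = 470 − 2(P + 21).
New equilibrium: consumers pay $87, sellers receive $66, Q = 296. (Wedge: Pb − Ps = 21.)
Burden on consumers: $15; on sellers: $6. (They sum to $21.)
The less price-elastic side of the market bears the larger share of a per-unit tax.

Consumers bear $15 per unit; sellers bear $6 per unit.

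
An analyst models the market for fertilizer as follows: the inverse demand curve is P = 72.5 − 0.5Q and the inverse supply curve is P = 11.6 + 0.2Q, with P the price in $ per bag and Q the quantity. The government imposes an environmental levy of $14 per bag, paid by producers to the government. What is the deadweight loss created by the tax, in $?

Deadweight loss = $140.

Inverting to Q(P) form: Qd = 145 − 2P; Qs = 5P − 58.
Before the tax: set 145 − 2P = 5P − 58 → P* = $29, Q* = 87.
With the tax collected from producers, supply shifts: Qs = 5(P − 14) − 58.
Solving gives Q = 67 with buyers paying $39 and producers receiving $25 (the $14 wedge).
Quantity falls by |ΔQ| = |87 − 67| = 20.
DWL = ½ · t · |ΔQ| = ½ · 14 · 20 = $140.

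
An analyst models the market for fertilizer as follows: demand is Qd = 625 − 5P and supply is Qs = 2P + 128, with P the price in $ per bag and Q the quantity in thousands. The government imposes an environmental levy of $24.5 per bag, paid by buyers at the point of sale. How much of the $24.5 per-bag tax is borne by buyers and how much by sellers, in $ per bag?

Without the tax, 625 − 5P = 2P + 128 gives 7P = 497, so P* = $71 and Q* = 270.
With the tax collected from buyers, demand (in seller-price terms) shifts: Qd = 625 − 5(P + 24.5).
Solving gives Q = 235 with buyers paying $78 and sellers receiving $53.5 (the $24.5 wedge).
Burden on buyers: $7; on sellers: $17.5. (They sum to $24.5.)
The less price-elastic side of the market bears the larger share of a per-unit tax.

Buyers bear $7 per bag; sellers bear $17.5 per bag.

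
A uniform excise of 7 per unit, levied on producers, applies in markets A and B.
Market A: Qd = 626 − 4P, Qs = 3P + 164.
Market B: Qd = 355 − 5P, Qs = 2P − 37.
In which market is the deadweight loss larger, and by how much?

Market A: pre-tax P* = 66, Q* = 362; post-tax Q = 350; deadweight loss = 42.
Market B: pre-tax P* = 56, Q* = 75; post-tax Q = 65; deadweight loss = 35.
Difference: 42 vs 35 → market A is larger by 7.

Market A, by 7.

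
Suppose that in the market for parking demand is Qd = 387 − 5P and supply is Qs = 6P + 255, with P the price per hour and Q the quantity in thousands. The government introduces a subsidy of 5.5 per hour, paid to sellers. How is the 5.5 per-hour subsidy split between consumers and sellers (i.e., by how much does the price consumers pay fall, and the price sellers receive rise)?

Consumers gain 3 per hour; sellers gain 2.5 per hour.

Without the subsidy, 387 − 5P = 6P + 255 gives 11P = 132, so P* = 12 and Q* = 327.
With a per-unit subsidy paid to sellers, each receives P + 5.5 per unit sold, so supply becomes Qs = 6(P + 5.5) + 255.
New equilibrium: consumers pay 9, sellers receive 14.5, Q = 342. (Wedge: Pb − Ps = −5.5.)
Gain to consumers: 3; to sellers: 2.5. (They sum to 5.5.)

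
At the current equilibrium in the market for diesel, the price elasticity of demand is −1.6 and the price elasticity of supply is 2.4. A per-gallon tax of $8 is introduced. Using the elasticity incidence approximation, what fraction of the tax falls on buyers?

Incidence ratio: buyers' share ≈ εs / (εs + |εd|) = 2.4 / (2.4 + 1.6) = 0.6.
Supply is the more elastic side, so buyers bear the larger share.

Buyers' share ≈ 0.6.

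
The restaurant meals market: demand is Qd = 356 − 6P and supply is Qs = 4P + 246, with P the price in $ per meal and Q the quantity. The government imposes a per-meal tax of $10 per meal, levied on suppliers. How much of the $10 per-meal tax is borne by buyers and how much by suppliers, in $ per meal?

Buyers bear $4 per meal; suppliers bear $6 per meal.

Without the tax, 356 − 6P = 4P + 246 gives 10P = 110, so P* = $11 and Q* = 290.
With the tax collected from suppliers, supply shifts: Qs = 4(P − 10) + 246.
New equilibrium: buyers pay $15, suppliers receive $5, Q = 266. (Wedge: Pb − Ps = 10.)
Burden on buyers: $4; on suppliers: $6. (They sum to $10.)
The less price-elastic side of the market bears the larger share of a per-unit tax.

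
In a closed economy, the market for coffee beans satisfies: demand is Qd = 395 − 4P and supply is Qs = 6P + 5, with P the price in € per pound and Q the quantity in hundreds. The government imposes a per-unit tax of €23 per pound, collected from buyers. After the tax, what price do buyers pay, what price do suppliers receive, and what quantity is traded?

Buyers pay €52.8; suppliers receive €29.8; quantity = 183.8.

Before the tax: set 395 − 4P = 6P + 5 → P* = €39, Q* = 239.
With the tax collected from buyers, demand (in seller-price terms) shifts: Qd = 395 − 4(P + 23).
Solving gives Q = 183.8 with buyers paying €52.8 and suppliers receiving €29.8 (the €23 wedge).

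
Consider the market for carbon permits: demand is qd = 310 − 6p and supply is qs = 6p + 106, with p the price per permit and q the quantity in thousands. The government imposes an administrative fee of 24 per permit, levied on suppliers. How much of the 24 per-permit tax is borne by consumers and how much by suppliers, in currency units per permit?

Without the tax, 310 − 6p = 6p + 106 gives 12p = 204, so p* = 17 and q* = 208.
With the tax collected from suppliers, supply shifts: qs = 6(p − 24) + 106.
Solving gives q = 136 with consumers paying 29 and suppliers receiving 5 (the 24 wedge).
Burden on consumers: 12; on suppliers: 12. (They sum to 24.)
The less price-elastic side of the market bears the larger share of a per-unit tax.

Consumers bear 12 per permit; suppliers bear 12 per permit.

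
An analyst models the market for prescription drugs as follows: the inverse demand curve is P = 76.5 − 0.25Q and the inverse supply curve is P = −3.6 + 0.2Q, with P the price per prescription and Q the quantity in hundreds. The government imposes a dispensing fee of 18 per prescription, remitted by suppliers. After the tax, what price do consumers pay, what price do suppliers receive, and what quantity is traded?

Consumers pay 42; suppliers receive 24; quantity = 138.

Inverting to Q(P) form: Qd = 306 − 4P; Qs = 5P + 18.
Before the tax: set 306 − 4P = 5P + 18 → P* = 32, Q* = 178.
With the tax collected from suppliers, supply shifts: Qs = 5(P − 18) + 18.
New equilibrium: consumers pay 42, suppliers receive 24, Q = 138. (Wedge: Pb − Ps = 18.)
The less price-elastic side of the market bears the larger share of a per-unit tax.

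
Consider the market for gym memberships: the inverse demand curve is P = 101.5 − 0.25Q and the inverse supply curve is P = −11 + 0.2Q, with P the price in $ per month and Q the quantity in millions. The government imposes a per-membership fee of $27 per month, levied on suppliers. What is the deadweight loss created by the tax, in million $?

Inverting to Q(P) form: Qd = 406 − 4P; Qs = 5P + 55.
Without the tax, 406 − 4P = 5P + 55 gives 9P = 351, so P* = $39 and Q* = 250.
With the tax collected from suppliers, supply shifts: Qs = 5(P − 27) + 55.
Solving gives Q = 190 with buyers paying $54 and suppliers receiving $27 (the $27 wedge).
Quantity falls by |ΔQ| = |250 − 190| = 60.
DWL = ½ · t · |ΔQ| = ½ · 27 · 60 = $810.

Deadweight loss = $810 million.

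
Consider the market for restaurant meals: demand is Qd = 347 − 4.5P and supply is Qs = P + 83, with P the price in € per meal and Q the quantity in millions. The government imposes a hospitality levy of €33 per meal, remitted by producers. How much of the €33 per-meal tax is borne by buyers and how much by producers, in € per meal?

Buyers bear €6 per meal; producers bear €27 per meal.

Before the tax: set 347 − 4.5P = P + 83 → P* = €48, Q* = 131.
With the tax collected from producers, supply shifts: Qs = (P − 33) + 83.
Solving gives Q = 104 with buyers paying €54 and producers receiving €21 (the €33 wedge).
Burden on buyers: €6; on producers: €27. (They sum to €33.)
The less price-elastic side of the market bears the larger share of a per-unit tax.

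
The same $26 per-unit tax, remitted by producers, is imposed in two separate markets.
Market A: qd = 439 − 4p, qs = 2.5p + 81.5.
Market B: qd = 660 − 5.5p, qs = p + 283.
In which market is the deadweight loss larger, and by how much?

Market A: pre-tax p* = $55, q* = 219; post-tax q = 179; deadweight loss = $520.
Market B: pre-tax p* = $58, q* = 341; post-tax q = 319; deadweight loss = $286.
Difference: $520 vs $286 → market A is larger by $234.

Market A, by $234.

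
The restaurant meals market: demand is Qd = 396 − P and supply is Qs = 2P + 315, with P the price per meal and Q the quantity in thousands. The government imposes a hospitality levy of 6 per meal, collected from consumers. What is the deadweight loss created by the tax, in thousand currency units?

Before the tax: set 396 − P = 2P + 315 → P* = 27, Q* = 369.
With the tax collected from consumers, demand (in seller-price terms) shifts: Qd = 396 − (P + 6).
New equilibrium: consumers pay 31, suppliers receive 25, Q = 365. (Wedge: Pb − Ps = 6.)
Quantity falls by |ΔQ| = |369 − 365| = 4.
DWL = ½ · t · |ΔQ| = ½ · 6 · 4 = 12.

Deadweight loss = 12 thousand.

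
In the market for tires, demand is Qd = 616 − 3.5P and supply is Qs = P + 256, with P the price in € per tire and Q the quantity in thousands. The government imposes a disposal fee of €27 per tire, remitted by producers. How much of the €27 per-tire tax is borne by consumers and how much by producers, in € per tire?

Without the tax, 616 − 3.5P = P + 256 gives 4.5P = 360, so P* = €80 and Q* = 336.
With the tax collected from producers, supply shifts: Qs = (P − 27) + 256.
Solving gives Q = 315 with consumers paying €86 and producers receiving €59 (the €27 wedge).
Burden on consumers: €6; on producers: €21. (They sum to €27.)
The less price-elastic side of the market bears the larger share of a per-unit tax.

Consumers bear €6 per tire; producers bear €21 per tire.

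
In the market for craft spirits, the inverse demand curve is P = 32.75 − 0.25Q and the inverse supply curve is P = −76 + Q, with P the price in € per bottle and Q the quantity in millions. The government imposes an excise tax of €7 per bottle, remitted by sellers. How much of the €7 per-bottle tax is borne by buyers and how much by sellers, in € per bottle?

Rewrite in direct form: Qd = 131 − 4P and Qs = P + 76.
Before the tax: set 131 − 4P = P + 76 → P* = €11, Q* = 87.
With the tax collected from sellers, supply shifts: Qs = (P − 7) + 76.
New equilibrium: buyers pay €12.4, sellers receive €5.4, Q = 81.4. (Wedge: Pb − Ps = 7.)
Burden on buyers: €1.4; on sellers: €5.6. (They sum to €7.)
The less price-elastic side of the market bears the larger share of a per-unit tax.

Buyers bear €1.4 per bottle; sellers bear €5.6 per bottle.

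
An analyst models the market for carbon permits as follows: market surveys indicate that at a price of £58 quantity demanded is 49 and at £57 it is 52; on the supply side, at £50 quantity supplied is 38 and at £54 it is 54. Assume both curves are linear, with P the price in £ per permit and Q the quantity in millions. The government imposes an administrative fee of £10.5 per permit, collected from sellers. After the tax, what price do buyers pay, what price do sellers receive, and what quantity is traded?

Demand slope: (52 − 49)/(57 − 58) = -3, so Qd = 223 − 3P.
Supply slope: (54 − 38)/(54 − 50) = 4, so Qs = 4P − 162.
Without the tax, 223 − 3P = 4P − 162 gives 7P = 385, so P* = £55 and Q* = 58.
With the tax collected from sellers, supply shifts: Qs = 4(P − 10.5) − 162.
New equilibrium: buyers pay £61, sellers receive £50.5, Q = 40. (Wedge: Pb − Ps = 10.5.)

Buyers pay £61; sellers receive £50.5; quantity = 40.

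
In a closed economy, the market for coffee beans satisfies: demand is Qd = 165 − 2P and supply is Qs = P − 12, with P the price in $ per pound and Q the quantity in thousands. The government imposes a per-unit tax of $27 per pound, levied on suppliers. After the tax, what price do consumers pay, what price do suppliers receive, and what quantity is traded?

Without the tax, 165 − 2P = P − 12 gives 3P = 177, so P* = $59 and Q* = 47.
With the tax collected from suppliers, supply shifts: Qs = (P − 27) − 12.
Solving gives Q = 29 with consumers paying $68 and suppliers receiving $41 (the $27 wedge).

Consumers pay $68; suppliers receive $41; quantity = 29.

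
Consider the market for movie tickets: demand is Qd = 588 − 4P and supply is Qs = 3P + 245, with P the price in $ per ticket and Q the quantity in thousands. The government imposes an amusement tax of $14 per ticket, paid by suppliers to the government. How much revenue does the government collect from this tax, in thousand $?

Tax revenue = $5152 thousand.

Without the tax, 588 − 4P = 3P + 245 gives 7P = 343, so P* = $49 and Q* = 392.
With the tax collected from suppliers, supply shifts: Qs = 3(P − 14) + 245.
New equilibrium: buyers pay $55, suppliers receive $41, Q = 368. (Wedge: Pb − Ps = 14.)
Revenue = t · Q = 14 · 368 = $5152.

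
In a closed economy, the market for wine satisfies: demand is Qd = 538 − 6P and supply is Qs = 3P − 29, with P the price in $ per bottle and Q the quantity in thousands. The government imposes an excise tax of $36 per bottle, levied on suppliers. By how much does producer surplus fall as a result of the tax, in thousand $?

Before the tax: set 538 − 6P = 3P − 29 → P* = $63, Q* = 160.
With the tax collected from suppliers, supply shifts: Qs = 3(P − 36) − 29.
New equilibrium: consumers pay $75, suppliers receive $39, Q = 88. (Wedge: Pb − Ps = 36.)
ΔPS is the trapezoid between Q = 88 and Q = 160 of height $24: ½ · (160 + 88) · 24 = $2976.

Producer surplus falls by $2976 thousand.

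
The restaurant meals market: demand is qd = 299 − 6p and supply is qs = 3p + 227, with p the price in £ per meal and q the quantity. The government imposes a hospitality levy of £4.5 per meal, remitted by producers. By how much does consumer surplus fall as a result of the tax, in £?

Without the tax, 299 − 6p = 3p + 227 gives 9p = 72, so p* = £8 and q* = 251.
With the tax collected from producers, supply shifts: qs = 3(p − 4.5) + 227.
Solving gives q = 242 with buyers paying £9.5 and producers receiving £5 (the £4.5 wedge).
ΔCS is the trapezoid between Q = 242 and Q = 251 of height £1.5: ½ · (251 + 242) · 1.5 = £369.75.

Consumer surplus falls by £369.75.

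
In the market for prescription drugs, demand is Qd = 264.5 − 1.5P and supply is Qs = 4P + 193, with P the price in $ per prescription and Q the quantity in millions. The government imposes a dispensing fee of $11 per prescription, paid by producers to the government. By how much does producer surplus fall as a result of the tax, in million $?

Producer surplus falls by $717 million.

Without the tax, 264.5 − 1.5P = 4P + 193 gives 5.5P = 71.5, so P* = $13 and Q* = 245.
With the tax collected from producers, supply shifts: Qs = 4(P − 11) + 193.
New equilibrium: consumers pay $21, producers receive $10, Q = 233. (Wedge: Pb − Ps = 11.)
ΔPS is the trapezoid between Q = 233 and Q = 245 of height $3: ½ · (245 + 233) · 3 = $717.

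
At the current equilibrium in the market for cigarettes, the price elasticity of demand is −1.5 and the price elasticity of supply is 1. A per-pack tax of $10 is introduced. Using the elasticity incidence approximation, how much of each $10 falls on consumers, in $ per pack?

Consumers bear ≈ $4 per pack.

Incidence ratio: consumers' share ≈ εs / (εs + |εd|) = 1 / (1 + 1.5) = 0.4.
So consumers bear ≈ 0.4 × $10 = $4; sellers bear $6.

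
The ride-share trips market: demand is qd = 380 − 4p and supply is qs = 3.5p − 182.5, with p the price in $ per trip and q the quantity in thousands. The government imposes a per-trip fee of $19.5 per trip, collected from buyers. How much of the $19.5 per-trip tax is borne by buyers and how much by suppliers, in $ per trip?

Buyers bear $9.1 per trip; suppliers bear $10.4 per trip.

Before the tax: set 380 − 4p = 3.5p − 182.5 → p* = $75, q* = 80.
With the tax collected from buyers, demand (in seller-price terms) shifts: qd = 380 − 4(p + 19.5).
New equilibrium: buyers pay $84.1, suppliers receive $64.6, q = 43.6. (Wedge: pb − ps = 19.5.)
Burden on buyers: $9.1; on suppliers: $10.4. (They sum to $19.5.)
The less price-elastic side of the market bears the larger share of a per-unit tax.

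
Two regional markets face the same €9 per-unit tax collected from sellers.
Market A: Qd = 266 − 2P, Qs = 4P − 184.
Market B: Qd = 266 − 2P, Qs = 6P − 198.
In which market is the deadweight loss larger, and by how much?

Market B, by €6.75.

Market A: pre-tax P* = €75, Q* = 116; post-tax Q = 104; deadweight loss = €54.
Market B: pre-tax P* = €58, Q* = 150; post-tax Q = 136.5; deadweight loss = €60.75.
Difference: €54 vs €60.75 → market B is larger by €6.75.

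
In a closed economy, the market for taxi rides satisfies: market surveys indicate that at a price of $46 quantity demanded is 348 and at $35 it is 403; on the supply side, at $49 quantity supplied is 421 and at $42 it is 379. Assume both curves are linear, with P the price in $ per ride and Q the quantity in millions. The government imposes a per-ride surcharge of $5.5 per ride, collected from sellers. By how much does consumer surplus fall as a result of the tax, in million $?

Consumer surplus falls by $1096.5 million.

Demand slope: (403 − 348)/(35 − 46) = -5, so Qd = 578 − 5P.
Supply slope: (379 − 421)/(42 − 49) = 6, so Qs = 6P + 127.
Before the tax: set 578 − 5P = 6P + 127 → P* = $41, Q* = 373.
With the tax collected from sellers, supply shifts: Qs = 6(P − 5.5) + 127.
New equilibrium: buyers pay $44, sellers receive $38.5, Q = 358. (Wedge: Pb − Ps = 5.5.)
ΔCS is the trapezoid between Q = 358 and Q = 373 of height $3: ½ · (373 + 358) · 3 = $1096.5.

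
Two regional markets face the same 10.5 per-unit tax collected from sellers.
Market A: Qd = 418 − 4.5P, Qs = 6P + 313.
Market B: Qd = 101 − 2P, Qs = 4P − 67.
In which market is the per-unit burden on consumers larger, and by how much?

Market B, by 1.

Market A: pre-tax P* = 10, Q* = 373; post-tax Q = 346; per-unit burden on consumers = 6.
Market B: pre-tax P* = 28, Q* = 45; post-tax Q = 31; per-unit burden on consumers = 7.
Difference: 6 vs 7 → market B is larger by 1.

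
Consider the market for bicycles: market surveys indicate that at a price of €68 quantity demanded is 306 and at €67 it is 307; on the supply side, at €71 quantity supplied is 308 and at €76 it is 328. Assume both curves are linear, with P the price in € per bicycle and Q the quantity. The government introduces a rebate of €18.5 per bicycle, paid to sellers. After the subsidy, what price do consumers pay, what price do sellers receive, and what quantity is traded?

Demand slope: (307 − 306)/(67 − 68) = -1, so Qd = 374 − P.
Supply slope: (328 − 308)/(76 − 71) = 4, so Qs = 4P + 24.
Without the subsidy, 374 − P = 4P + 24 gives 5P = 350, so P* = €70 and Q* = 304.
With a per-unit subsidy paid to sellers, each receives P + 18.5 per unit sold, so supply becomes Qs = 4(P + 18.5) + 24.
New equilibrium: consumers pay €55.2, sellers receive €73.7, Q = 318.8. (Wedge: Pb − Ps = −18.5.)

Consumers pay €55.2; sellers receive €73.7; quantity = 318.8.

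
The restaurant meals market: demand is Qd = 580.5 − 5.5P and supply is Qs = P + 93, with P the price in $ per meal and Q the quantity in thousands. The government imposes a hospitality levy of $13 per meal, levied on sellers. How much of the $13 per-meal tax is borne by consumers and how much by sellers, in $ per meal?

Consumers bear $2 per meal; sellers bear $11 per meal.

Before the tax: set 580.5 − 5.5P = P + 93 → P* = $75, Q* = 168.
With the tax collected from sellers, supply shifts: Qs = (P − 13) + 93.
Solving gives Q = 157 with consumers paying $77 and sellers receiving $64 (the $13 wedge).
Burden on consumers: $2; on sellers: $11. (They sum to $13.)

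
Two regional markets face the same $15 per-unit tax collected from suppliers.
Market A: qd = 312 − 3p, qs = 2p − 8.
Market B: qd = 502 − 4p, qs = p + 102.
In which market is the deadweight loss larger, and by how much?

Market A, by $45.

Market A: pre-tax p* = $64, q* = 120; post-tax q = 102; deadweight loss = $135.
Market B: pre-tax p* = $80, q* = 182; post-tax q = 170; deadweight loss = $90.
Difference: $135 vs $90 → market A is larger by $45.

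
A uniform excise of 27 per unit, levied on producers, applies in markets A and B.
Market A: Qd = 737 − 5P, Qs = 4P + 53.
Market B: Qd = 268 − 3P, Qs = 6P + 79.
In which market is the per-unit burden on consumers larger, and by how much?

Market B, by 6.

Market A: pre-tax P* = 76, Q* = 357; post-tax Q = 297; per-unit burden on consumers = 12.
Market B: pre-tax P* = 21, Q* = 205; post-tax Q = 151; per-unit burden on consumers = 18.
Difference: 12 vs 18 → market B is larger by 6.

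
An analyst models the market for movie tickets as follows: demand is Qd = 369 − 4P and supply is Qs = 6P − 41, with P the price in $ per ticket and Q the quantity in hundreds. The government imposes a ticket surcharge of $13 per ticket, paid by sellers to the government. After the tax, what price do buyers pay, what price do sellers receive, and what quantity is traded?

Buyers pay $48.8; sellers receive $35.8; quantity = 173.8.

Before the tax: set 369 − 4P = 6P − 41 → P* = $41, Q* = 205.
With the tax collected from sellers, supply shifts: Qs = 6(P − 13) − 41.
Solving gives Q = 173.8 with buyers paying $48.8 and sellers receiving $35.8 (the $13 wedge).
The less price-elastic side of the market bears the larger share of a per-unit tax.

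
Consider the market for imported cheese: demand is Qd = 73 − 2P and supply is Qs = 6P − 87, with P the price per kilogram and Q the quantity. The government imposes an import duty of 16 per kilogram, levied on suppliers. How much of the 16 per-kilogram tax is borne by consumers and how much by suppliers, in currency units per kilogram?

Consumers bear 12 per kilogram; suppliers bear 4 per kilogram.

Before the tax: set 73 − 2P = 6P − 87 → P* = 20, Q* = 33.
With the tax collected from suppliers, supply shifts: Qs = 6(P − 16) − 87.
Solving gives Q = 9 with consumers paying 32 and suppliers receiving 16 (the 16 wedge).
Burden on consumers: 12; on suppliers: 4. (They sum to 16.)
The less price-elastic side of the market bears the larger share of a per-unit tax.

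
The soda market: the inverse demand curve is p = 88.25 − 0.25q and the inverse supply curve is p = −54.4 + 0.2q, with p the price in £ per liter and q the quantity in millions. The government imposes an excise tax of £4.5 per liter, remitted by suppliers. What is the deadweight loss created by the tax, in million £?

Rewrite in direct form: qd = 353 − 4p and qs = 5p + 272.
Without the tax, 353 − 4p = 5p + 272 gives 9p = 81, so p* = £9 and q* = 317.
With the tax collected from suppliers, supply shifts: qs = 5(p − 4.5) + 272.
New equilibrium: consumers pay £11.5, suppliers receive £7, q = 307. (Wedge: pb − ps = 4.5.)
Quantity falls by |ΔQ| = |317 − 307| = 10.
DWL = ½ · t · |ΔQ| = ½ · 4.5 · 10 = £22.5.

Deadweight loss = £22.5 million.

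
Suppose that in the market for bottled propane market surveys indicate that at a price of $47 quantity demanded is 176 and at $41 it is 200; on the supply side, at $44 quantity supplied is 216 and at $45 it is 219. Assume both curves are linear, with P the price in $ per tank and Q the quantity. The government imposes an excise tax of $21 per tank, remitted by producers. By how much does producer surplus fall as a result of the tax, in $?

Demand slope: (200 − 176)/(41 − 47) = -4, so Qd = 364 − 4P.
Supply slope: (219 − 216)/(45 − 44) = 3, so Qs = 3P + 84.
Before the tax: set 364 − 4P = 3P + 84 → P* = $40, Q* = 204.
With the tax collected from producers, supply shifts: Qs = 3(P − 21) + 84.
Solving gives Q = 168 with buyers paying $49 and producers receiving $28 (the $21 wedge).
ΔPS is the trapezoid between Q = 168 and Q = 204 of height $12: ½ · (204 + 168) · 12 = $2232.

Producer surplus falls by $2232.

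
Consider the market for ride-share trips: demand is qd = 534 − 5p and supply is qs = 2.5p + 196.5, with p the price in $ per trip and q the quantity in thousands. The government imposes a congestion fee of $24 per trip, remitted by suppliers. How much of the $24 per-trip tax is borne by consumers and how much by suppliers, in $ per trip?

Without the tax, 534 − 5p = 2.5p + 196.5 gives 7.5p = 337.5, so p* = $45 and q* = 309.
With the tax collected from suppliers, supply shifts: qs = 2.5(p − 24) + 196.5.
New equilibrium: consumers pay $53, suppliers receive $29, q = 269. (Wedge: pb − ps = 24.)
Burden on consumers: $8; on suppliers: $16. (They sum to $24.)

Consumers bear $8 per trip; suppliers bear $16 per trip.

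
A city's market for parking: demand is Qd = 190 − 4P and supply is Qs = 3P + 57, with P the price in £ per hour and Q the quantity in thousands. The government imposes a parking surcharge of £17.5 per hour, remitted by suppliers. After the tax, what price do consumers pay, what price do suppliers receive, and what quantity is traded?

Consumers pay £26.5; suppliers receive £9; quantity = 84.

Before the tax: set 190 − 4P = 3P + 57 → P* = £19, Q* = 114.
With the tax collected from suppliers, supply shifts: Qs = 3(P − 17.5) + 57.
New equilibrium: consumers pay £26.5, suppliers receive £9, Q = 84. (Wedge: Pb − Ps = 17.5.)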